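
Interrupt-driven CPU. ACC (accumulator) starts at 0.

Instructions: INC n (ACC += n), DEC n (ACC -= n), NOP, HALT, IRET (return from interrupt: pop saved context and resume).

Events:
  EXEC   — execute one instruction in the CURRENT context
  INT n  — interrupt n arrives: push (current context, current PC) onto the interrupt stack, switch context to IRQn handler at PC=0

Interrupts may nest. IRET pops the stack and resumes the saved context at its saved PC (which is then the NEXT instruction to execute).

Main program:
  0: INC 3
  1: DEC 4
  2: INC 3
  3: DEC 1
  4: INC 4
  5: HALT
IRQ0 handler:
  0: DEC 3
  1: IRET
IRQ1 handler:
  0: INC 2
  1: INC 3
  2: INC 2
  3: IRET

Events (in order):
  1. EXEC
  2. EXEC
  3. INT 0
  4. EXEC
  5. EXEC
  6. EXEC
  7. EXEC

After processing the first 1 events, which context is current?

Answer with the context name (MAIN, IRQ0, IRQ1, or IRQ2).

Event 1 (EXEC): [MAIN] PC=0: INC 3 -> ACC=3

Answer: MAIN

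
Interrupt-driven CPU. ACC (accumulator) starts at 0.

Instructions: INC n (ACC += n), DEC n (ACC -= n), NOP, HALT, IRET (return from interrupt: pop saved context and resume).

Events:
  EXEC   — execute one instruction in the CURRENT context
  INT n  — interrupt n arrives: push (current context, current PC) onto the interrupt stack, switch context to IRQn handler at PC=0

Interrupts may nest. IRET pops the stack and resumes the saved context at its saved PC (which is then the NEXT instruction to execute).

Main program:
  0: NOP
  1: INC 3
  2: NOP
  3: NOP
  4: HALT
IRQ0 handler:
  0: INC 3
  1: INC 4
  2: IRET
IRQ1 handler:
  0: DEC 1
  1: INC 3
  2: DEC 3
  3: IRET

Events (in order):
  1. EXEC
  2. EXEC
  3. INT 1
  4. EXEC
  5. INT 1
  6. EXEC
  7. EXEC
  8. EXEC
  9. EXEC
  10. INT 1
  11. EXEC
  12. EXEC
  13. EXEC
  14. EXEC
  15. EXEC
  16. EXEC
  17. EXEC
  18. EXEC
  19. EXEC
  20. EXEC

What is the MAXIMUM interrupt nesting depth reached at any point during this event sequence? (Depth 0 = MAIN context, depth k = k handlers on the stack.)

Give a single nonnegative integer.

Event 1 (EXEC): [MAIN] PC=0: NOP [depth=0]
Event 2 (EXEC): [MAIN] PC=1: INC 3 -> ACC=3 [depth=0]
Event 3 (INT 1): INT 1 arrives: push (MAIN, PC=2), enter IRQ1 at PC=0 (depth now 1) [depth=1]
Event 4 (EXEC): [IRQ1] PC=0: DEC 1 -> ACC=2 [depth=1]
Event 5 (INT 1): INT 1 arrives: push (IRQ1, PC=1), enter IRQ1 at PC=0 (depth now 2) [depth=2]
Event 6 (EXEC): [IRQ1] PC=0: DEC 1 -> ACC=1 [depth=2]
Event 7 (EXEC): [IRQ1] PC=1: INC 3 -> ACC=4 [depth=2]
Event 8 (EXEC): [IRQ1] PC=2: DEC 3 -> ACC=1 [depth=2]
Event 9 (EXEC): [IRQ1] PC=3: IRET -> resume IRQ1 at PC=1 (depth now 1) [depth=1]
Event 10 (INT 1): INT 1 arrives: push (IRQ1, PC=1), enter IRQ1 at PC=0 (depth now 2) [depth=2]
Event 11 (EXEC): [IRQ1] PC=0: DEC 1 -> ACC=0 [depth=2]
Event 12 (EXEC): [IRQ1] PC=1: INC 3 -> ACC=3 [depth=2]
Event 13 (EXEC): [IRQ1] PC=2: DEC 3 -> ACC=0 [depth=2]
Event 14 (EXEC): [IRQ1] PC=3: IRET -> resume IRQ1 at PC=1 (depth now 1) [depth=1]
Event 15 (EXEC): [IRQ1] PC=1: INC 3 -> ACC=3 [depth=1]
Event 16 (EXEC): [IRQ1] PC=2: DEC 3 -> ACC=0 [depth=1]
Event 17 (EXEC): [IRQ1] PC=3: IRET -> resume MAIN at PC=2 (depth now 0) [depth=0]
Event 18 (EXEC): [MAIN] PC=2: NOP [depth=0]
Event 19 (EXEC): [MAIN] PC=3: NOP [depth=0]
Event 20 (EXEC): [MAIN] PC=4: HALT [depth=0]
Max depth observed: 2

Answer: 2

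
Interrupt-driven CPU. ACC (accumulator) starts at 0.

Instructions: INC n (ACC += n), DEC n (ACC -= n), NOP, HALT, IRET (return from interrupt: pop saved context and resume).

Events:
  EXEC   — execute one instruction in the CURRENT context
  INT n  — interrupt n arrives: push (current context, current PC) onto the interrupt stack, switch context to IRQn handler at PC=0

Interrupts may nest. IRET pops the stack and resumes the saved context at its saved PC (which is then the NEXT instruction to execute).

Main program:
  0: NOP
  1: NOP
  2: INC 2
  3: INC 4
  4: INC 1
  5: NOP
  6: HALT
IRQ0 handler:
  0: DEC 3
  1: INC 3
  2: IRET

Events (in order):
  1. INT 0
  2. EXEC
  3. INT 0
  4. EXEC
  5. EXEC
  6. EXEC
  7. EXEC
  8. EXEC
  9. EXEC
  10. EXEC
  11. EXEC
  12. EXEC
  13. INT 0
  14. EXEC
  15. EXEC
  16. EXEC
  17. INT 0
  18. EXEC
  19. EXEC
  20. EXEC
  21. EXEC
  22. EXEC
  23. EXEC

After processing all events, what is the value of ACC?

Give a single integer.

Answer: 7

Derivation:
Event 1 (INT 0): INT 0 arrives: push (MAIN, PC=0), enter IRQ0 at PC=0 (depth now 1)
Event 2 (EXEC): [IRQ0] PC=0: DEC 3 -> ACC=-3
Event 3 (INT 0): INT 0 arrives: push (IRQ0, PC=1), enter IRQ0 at PC=0 (depth now 2)
Event 4 (EXEC): [IRQ0] PC=0: DEC 3 -> ACC=-6
Event 5 (EXEC): [IRQ0] PC=1: INC 3 -> ACC=-3
Event 6 (EXEC): [IRQ0] PC=2: IRET -> resume IRQ0 at PC=1 (depth now 1)
Event 7 (EXEC): [IRQ0] PC=1: INC 3 -> ACC=0
Event 8 (EXEC): [IRQ0] PC=2: IRET -> resume MAIN at PC=0 (depth now 0)
Event 9 (EXEC): [MAIN] PC=0: NOP
Event 10 (EXEC): [MAIN] PC=1: NOP
Event 11 (EXEC): [MAIN] PC=2: INC 2 -> ACC=2
Event 12 (EXEC): [MAIN] PC=3: INC 4 -> ACC=6
Event 13 (INT 0): INT 0 arrives: push (MAIN, PC=4), enter IRQ0 at PC=0 (depth now 1)
Event 14 (EXEC): [IRQ0] PC=0: DEC 3 -> ACC=3
Event 15 (EXEC): [IRQ0] PC=1: INC 3 -> ACC=6
Event 16 (EXEC): [IRQ0] PC=2: IRET -> resume MAIN at PC=4 (depth now 0)
Event 17 (INT 0): INT 0 arrives: push (MAIN, PC=4), enter IRQ0 at PC=0 (depth now 1)
Event 18 (EXEC): [IRQ0] PC=0: DEC 3 -> ACC=3
Event 19 (EXEC): [IRQ0] PC=1: INC 3 -> ACC=6
Event 20 (EXEC): [IRQ0] PC=2: IRET -> resume MAIN at PC=4 (depth now 0)
Event 21 (EXEC): [MAIN] PC=4: INC 1 -> ACC=7
Event 22 (EXEC): [MAIN] PC=5: NOP
Event 23 (EXEC): [MAIN] PC=6: HALT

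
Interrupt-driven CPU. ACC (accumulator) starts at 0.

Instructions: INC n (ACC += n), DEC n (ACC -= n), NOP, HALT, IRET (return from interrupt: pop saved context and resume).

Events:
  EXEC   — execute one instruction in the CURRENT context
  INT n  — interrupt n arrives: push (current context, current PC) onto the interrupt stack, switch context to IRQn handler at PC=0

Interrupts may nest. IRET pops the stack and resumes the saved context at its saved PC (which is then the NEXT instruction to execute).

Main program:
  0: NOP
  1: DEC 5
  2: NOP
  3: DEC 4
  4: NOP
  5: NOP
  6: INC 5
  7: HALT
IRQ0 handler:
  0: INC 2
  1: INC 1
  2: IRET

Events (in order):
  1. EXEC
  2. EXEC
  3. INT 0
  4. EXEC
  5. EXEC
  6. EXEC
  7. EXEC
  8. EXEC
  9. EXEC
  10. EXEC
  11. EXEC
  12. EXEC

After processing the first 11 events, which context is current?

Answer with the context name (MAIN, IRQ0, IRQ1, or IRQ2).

Answer: MAIN

Derivation:
Event 1 (EXEC): [MAIN] PC=0: NOP
Event 2 (EXEC): [MAIN] PC=1: DEC 5 -> ACC=-5
Event 3 (INT 0): INT 0 arrives: push (MAIN, PC=2), enter IRQ0 at PC=0 (depth now 1)
Event 4 (EXEC): [IRQ0] PC=0: INC 2 -> ACC=-3
Event 5 (EXEC): [IRQ0] PC=1: INC 1 -> ACC=-2
Event 6 (EXEC): [IRQ0] PC=2: IRET -> resume MAIN at PC=2 (depth now 0)
Event 7 (EXEC): [MAIN] PC=2: NOP
Event 8 (EXEC): [MAIN] PC=3: DEC 4 -> ACC=-6
Event 9 (EXEC): [MAIN] PC=4: NOP
Event 10 (EXEC): [MAIN] PC=5: NOP
Event 11 (EXEC): [MAIN] PC=6: INC 5 -> ACC=-1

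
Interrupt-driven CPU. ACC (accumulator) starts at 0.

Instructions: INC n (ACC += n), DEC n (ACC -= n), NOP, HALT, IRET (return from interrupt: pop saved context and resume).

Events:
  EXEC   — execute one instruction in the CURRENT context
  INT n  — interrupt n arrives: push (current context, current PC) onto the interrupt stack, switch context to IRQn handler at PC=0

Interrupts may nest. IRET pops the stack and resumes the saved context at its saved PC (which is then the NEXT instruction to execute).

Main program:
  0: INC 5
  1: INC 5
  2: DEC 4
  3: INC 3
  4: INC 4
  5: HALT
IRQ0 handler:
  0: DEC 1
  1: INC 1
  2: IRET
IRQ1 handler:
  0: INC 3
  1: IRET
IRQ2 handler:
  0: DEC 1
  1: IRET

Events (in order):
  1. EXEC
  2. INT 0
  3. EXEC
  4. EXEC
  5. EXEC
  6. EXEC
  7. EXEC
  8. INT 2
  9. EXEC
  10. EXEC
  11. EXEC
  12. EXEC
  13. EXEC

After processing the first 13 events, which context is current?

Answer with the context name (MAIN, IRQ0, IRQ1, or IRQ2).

Event 1 (EXEC): [MAIN] PC=0: INC 5 -> ACC=5
Event 2 (INT 0): INT 0 arrives: push (MAIN, PC=1), enter IRQ0 at PC=0 (depth now 1)
Event 3 (EXEC): [IRQ0] PC=0: DEC 1 -> ACC=4
Event 4 (EXEC): [IRQ0] PC=1: INC 1 -> ACC=5
Event 5 (EXEC): [IRQ0] PC=2: IRET -> resume MAIN at PC=1 (depth now 0)
Event 6 (EXEC): [MAIN] PC=1: INC 5 -> ACC=10
Event 7 (EXEC): [MAIN] PC=2: DEC 4 -> ACC=6
Event 8 (INT 2): INT 2 arrives: push (MAIN, PC=3), enter IRQ2 at PC=0 (depth now 1)
Event 9 (EXEC): [IRQ2] PC=0: DEC 1 -> ACC=5
Event 10 (EXEC): [IRQ2] PC=1: IRET -> resume MAIN at PC=3 (depth now 0)
Event 11 (EXEC): [MAIN] PC=3: INC 3 -> ACC=8
Event 12 (EXEC): [MAIN] PC=4: INC 4 -> ACC=12
Event 13 (EXEC): [MAIN] PC=5: HALT

Answer: MAIN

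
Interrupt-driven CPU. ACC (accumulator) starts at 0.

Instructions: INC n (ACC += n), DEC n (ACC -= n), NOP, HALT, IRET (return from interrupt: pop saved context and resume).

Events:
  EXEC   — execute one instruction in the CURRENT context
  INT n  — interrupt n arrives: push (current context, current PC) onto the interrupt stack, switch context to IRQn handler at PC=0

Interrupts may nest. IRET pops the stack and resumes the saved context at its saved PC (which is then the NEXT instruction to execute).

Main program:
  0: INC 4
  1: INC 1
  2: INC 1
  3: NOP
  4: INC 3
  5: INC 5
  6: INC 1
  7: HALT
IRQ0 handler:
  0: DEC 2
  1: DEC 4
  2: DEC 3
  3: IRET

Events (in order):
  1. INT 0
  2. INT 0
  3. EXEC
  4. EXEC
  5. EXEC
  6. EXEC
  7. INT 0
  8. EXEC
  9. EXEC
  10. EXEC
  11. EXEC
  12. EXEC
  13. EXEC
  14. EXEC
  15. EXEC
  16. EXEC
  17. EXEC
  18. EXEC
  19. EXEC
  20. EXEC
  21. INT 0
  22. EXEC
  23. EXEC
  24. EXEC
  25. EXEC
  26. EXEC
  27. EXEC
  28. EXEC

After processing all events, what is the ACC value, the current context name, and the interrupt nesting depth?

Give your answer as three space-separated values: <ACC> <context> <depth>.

Answer: -21 MAIN 0

Derivation:
Event 1 (INT 0): INT 0 arrives: push (MAIN, PC=0), enter IRQ0 at PC=0 (depth now 1)
Event 2 (INT 0): INT 0 arrives: push (IRQ0, PC=0), enter IRQ0 at PC=0 (depth now 2)
Event 3 (EXEC): [IRQ0] PC=0: DEC 2 -> ACC=-2
Event 4 (EXEC): [IRQ0] PC=1: DEC 4 -> ACC=-6
Event 5 (EXEC): [IRQ0] PC=2: DEC 3 -> ACC=-9
Event 6 (EXEC): [IRQ0] PC=3: IRET -> resume IRQ0 at PC=0 (depth now 1)
Event 7 (INT 0): INT 0 arrives: push (IRQ0, PC=0), enter IRQ0 at PC=0 (depth now 2)
Event 8 (EXEC): [IRQ0] PC=0: DEC 2 -> ACC=-11
Event 9 (EXEC): [IRQ0] PC=1: DEC 4 -> ACC=-15
Event 10 (EXEC): [IRQ0] PC=2: DEC 3 -> ACC=-18
Event 11 (EXEC): [IRQ0] PC=3: IRET -> resume IRQ0 at PC=0 (depth now 1)
Event 12 (EXEC): [IRQ0] PC=0: DEC 2 -> ACC=-20
Event 13 (EXEC): [IRQ0] PC=1: DEC 4 -> ACC=-24
Event 14 (EXEC): [IRQ0] PC=2: DEC 3 -> ACC=-27
Event 15 (EXEC): [IRQ0] PC=3: IRET -> resume MAIN at PC=0 (depth now 0)
Event 16 (EXEC): [MAIN] PC=0: INC 4 -> ACC=-23
Event 17 (EXEC): [MAIN] PC=1: INC 1 -> ACC=-22
Event 18 (EXEC): [MAIN] PC=2: INC 1 -> ACC=-21
Event 19 (EXEC): [MAIN] PC=3: NOP
Event 20 (EXEC): [MAIN] PC=4: INC 3 -> ACC=-18
Event 21 (INT 0): INT 0 arrives: push (MAIN, PC=5), enter IRQ0 at PC=0 (depth now 1)
Event 22 (EXEC): [IRQ0] PC=0: DEC 2 -> ACC=-20
Event 23 (EXEC): [IRQ0] PC=1: DEC 4 -> ACC=-24
Event 24 (EXEC): [IRQ0] PC=2: DEC 3 -> ACC=-27
Event 25 (EXEC): [IRQ0] PC=3: IRET -> resume MAIN at PC=5 (depth now 0)
Event 26 (EXEC): [MAIN] PC=5: INC 5 -> ACC=-22
Event 27 (EXEC): [MAIN] PC=6: INC 1 -> ACC=-21
Event 28 (EXEC): [MAIN] PC=7: HALT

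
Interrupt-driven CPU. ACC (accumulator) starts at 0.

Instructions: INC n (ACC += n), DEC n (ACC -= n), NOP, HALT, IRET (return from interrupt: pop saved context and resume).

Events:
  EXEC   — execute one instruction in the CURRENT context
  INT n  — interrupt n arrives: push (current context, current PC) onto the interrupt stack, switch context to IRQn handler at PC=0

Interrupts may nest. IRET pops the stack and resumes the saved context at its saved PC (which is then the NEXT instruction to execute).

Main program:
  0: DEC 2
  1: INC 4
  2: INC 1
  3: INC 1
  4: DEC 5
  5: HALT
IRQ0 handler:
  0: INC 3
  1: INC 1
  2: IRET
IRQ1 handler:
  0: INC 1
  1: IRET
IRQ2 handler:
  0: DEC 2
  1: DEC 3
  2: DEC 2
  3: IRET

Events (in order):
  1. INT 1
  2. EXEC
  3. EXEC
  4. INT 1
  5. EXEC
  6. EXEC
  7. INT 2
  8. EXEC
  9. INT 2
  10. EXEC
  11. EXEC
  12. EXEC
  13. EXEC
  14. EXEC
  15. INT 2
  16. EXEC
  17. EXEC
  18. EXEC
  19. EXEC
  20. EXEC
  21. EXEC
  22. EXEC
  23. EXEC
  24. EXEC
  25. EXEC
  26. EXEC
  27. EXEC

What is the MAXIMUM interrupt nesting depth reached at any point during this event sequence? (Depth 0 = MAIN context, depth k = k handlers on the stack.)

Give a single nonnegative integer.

Event 1 (INT 1): INT 1 arrives: push (MAIN, PC=0), enter IRQ1 at PC=0 (depth now 1) [depth=1]
Event 2 (EXEC): [IRQ1] PC=0: INC 1 -> ACC=1 [depth=1]
Event 3 (EXEC): [IRQ1] PC=1: IRET -> resume MAIN at PC=0 (depth now 0) [depth=0]
Event 4 (INT 1): INT 1 arrives: push (MAIN, PC=0), enter IRQ1 at PC=0 (depth now 1) [depth=1]
Event 5 (EXEC): [IRQ1] PC=0: INC 1 -> ACC=2 [depth=1]
Event 6 (EXEC): [IRQ1] PC=1: IRET -> resume MAIN at PC=0 (depth now 0) [depth=0]
Event 7 (INT 2): INT 2 arrives: push (MAIN, PC=0), enter IRQ2 at PC=0 (depth now 1) [depth=1]
Event 8 (EXEC): [IRQ2] PC=0: DEC 2 -> ACC=0 [depth=1]
Event 9 (INT 2): INT 2 arrives: push (IRQ2, PC=1), enter IRQ2 at PC=0 (depth now 2) [depth=2]
Event 10 (EXEC): [IRQ2] PC=0: DEC 2 -> ACC=-2 [depth=2]
Event 11 (EXEC): [IRQ2] PC=1: DEC 3 -> ACC=-5 [depth=2]
Event 12 (EXEC): [IRQ2] PC=2: DEC 2 -> ACC=-7 [depth=2]
Event 13 (EXEC): [IRQ2] PC=3: IRET -> resume IRQ2 at PC=1 (depth now 1) [depth=1]
Event 14 (EXEC): [IRQ2] PC=1: DEC 3 -> ACC=-10 [depth=1]
Event 15 (INT 2): INT 2 arrives: push (IRQ2, PC=2), enter IRQ2 at PC=0 (depth now 2) [depth=2]
Event 16 (EXEC): [IRQ2] PC=0: DEC 2 -> ACC=-12 [depth=2]
Event 17 (EXEC): [IRQ2] PC=1: DEC 3 -> ACC=-15 [depth=2]
Event 18 (EXEC): [IRQ2] PC=2: DEC 2 -> ACC=-17 [depth=2]
Event 19 (EXEC): [IRQ2] PC=3: IRET -> resume IRQ2 at PC=2 (depth now 1) [depth=1]
Event 20 (EXEC): [IRQ2] PC=2: DEC 2 -> ACC=-19 [depth=1]
Event 21 (EXEC): [IRQ2] PC=3: IRET -> resume MAIN at PC=0 (depth now 0) [depth=0]
Event 22 (EXEC): [MAIN] PC=0: DEC 2 -> ACC=-21 [depth=0]
Event 23 (EXEC): [MAIN] PC=1: INC 4 -> ACC=-17 [depth=0]
Event 24 (EXEC): [MAIN] PC=2: INC 1 -> ACC=-16 [depth=0]
Event 25 (EXEC): [MAIN] PC=3: INC 1 -> ACC=-15 [depth=0]
Event 26 (EXEC): [MAIN] PC=4: DEC 5 -> ACC=-20 [depth=0]
Event 27 (EXEC): [MAIN] PC=5: HALT [depth=0]
Max depth observed: 2

Answer: 2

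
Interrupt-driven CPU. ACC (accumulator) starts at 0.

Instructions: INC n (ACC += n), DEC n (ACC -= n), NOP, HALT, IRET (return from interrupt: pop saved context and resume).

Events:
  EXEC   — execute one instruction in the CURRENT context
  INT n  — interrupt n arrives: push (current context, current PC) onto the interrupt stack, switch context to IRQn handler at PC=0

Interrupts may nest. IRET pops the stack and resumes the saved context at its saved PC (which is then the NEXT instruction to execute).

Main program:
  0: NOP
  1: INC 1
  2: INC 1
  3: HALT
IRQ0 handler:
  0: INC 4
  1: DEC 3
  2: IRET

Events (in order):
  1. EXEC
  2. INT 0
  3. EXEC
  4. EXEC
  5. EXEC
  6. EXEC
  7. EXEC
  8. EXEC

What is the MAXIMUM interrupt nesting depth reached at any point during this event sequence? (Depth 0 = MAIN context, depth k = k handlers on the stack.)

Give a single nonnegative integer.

Event 1 (EXEC): [MAIN] PC=0: NOP [depth=0]
Event 2 (INT 0): INT 0 arrives: push (MAIN, PC=1), enter IRQ0 at PC=0 (depth now 1) [depth=1]
Event 3 (EXEC): [IRQ0] PC=0: INC 4 -> ACC=4 [depth=1]
Event 4 (EXEC): [IRQ0] PC=1: DEC 3 -> ACC=1 [depth=1]
Event 5 (EXEC): [IRQ0] PC=2: IRET -> resume MAIN at PC=1 (depth now 0) [depth=0]
Event 6 (EXEC): [MAIN] PC=1: INC 1 -> ACC=2 [depth=0]
Event 7 (EXEC): [MAIN] PC=2: INC 1 -> ACC=3 [depth=0]
Event 8 (EXEC): [MAIN] PC=3: HALT [depth=0]
Max depth observed: 1

Answer: 1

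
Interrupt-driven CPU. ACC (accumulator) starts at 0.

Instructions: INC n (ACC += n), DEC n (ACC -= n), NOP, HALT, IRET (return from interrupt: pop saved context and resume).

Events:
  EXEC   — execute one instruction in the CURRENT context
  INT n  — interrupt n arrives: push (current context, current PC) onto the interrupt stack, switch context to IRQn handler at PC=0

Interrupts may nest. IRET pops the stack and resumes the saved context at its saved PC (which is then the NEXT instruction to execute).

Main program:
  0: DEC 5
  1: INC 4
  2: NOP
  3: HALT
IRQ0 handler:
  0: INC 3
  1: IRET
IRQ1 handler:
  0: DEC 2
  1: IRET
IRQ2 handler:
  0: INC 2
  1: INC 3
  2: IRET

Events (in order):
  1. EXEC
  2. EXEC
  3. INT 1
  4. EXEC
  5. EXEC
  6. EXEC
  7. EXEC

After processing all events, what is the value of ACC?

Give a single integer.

Event 1 (EXEC): [MAIN] PC=0: DEC 5 -> ACC=-5
Event 2 (EXEC): [MAIN] PC=1: INC 4 -> ACC=-1
Event 3 (INT 1): INT 1 arrives: push (MAIN, PC=2), enter IRQ1 at PC=0 (depth now 1)
Event 4 (EXEC): [IRQ1] PC=0: DEC 2 -> ACC=-3
Event 5 (EXEC): [IRQ1] PC=1: IRET -> resume MAIN at PC=2 (depth now 0)
Event 6 (EXEC): [MAIN] PC=2: NOP
Event 7 (EXEC): [MAIN] PC=3: HALT

Answer: -3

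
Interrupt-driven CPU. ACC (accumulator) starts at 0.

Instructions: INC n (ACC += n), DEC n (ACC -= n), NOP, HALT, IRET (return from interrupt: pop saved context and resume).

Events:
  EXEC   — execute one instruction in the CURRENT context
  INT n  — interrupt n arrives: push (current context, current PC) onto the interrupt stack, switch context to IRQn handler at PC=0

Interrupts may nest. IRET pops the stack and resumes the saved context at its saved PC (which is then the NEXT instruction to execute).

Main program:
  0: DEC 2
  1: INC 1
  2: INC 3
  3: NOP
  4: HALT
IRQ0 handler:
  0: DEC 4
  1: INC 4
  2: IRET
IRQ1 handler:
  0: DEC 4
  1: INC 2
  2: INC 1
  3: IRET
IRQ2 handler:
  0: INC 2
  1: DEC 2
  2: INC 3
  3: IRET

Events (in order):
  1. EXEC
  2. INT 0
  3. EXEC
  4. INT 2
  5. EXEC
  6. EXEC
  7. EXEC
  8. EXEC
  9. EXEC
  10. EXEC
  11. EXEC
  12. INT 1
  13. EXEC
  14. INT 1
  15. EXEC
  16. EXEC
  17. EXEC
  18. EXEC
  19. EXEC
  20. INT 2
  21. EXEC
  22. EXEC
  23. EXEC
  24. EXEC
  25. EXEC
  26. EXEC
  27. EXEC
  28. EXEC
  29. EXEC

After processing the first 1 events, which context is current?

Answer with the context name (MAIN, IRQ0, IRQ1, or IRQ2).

Event 1 (EXEC): [MAIN] PC=0: DEC 2 -> ACC=-2

Answer: MAIN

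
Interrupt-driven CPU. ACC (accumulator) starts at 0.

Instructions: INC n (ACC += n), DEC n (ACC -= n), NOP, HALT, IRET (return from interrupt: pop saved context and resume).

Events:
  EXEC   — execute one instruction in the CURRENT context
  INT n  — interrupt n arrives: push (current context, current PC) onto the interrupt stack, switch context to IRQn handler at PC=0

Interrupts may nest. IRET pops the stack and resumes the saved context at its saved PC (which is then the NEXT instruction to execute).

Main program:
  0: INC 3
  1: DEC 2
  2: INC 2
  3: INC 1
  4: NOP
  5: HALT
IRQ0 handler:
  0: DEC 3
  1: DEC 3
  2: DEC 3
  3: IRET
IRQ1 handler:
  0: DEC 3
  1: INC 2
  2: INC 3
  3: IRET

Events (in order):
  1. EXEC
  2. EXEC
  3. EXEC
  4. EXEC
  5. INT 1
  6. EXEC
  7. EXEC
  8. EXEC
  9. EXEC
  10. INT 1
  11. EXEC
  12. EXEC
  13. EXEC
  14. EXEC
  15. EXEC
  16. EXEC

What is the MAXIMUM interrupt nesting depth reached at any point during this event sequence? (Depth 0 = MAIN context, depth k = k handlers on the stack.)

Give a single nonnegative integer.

Answer: 1

Derivation:
Event 1 (EXEC): [MAIN] PC=0: INC 3 -> ACC=3 [depth=0]
Event 2 (EXEC): [MAIN] PC=1: DEC 2 -> ACC=1 [depth=0]
Event 3 (EXEC): [MAIN] PC=2: INC 2 -> ACC=3 [depth=0]
Event 4 (EXEC): [MAIN] PC=3: INC 1 -> ACC=4 [depth=0]
Event 5 (INT 1): INT 1 arrives: push (MAIN, PC=4), enter IRQ1 at PC=0 (depth now 1) [depth=1]
Event 6 (EXEC): [IRQ1] PC=0: DEC 3 -> ACC=1 [depth=1]
Event 7 (EXEC): [IRQ1] PC=1: INC 2 -> ACC=3 [depth=1]
Event 8 (EXEC): [IRQ1] PC=2: INC 3 -> ACC=6 [depth=1]
Event 9 (EXEC): [IRQ1] PC=3: IRET -> resume MAIN at PC=4 (depth now 0) [depth=0]
Event 10 (INT 1): INT 1 arrives: push (MAIN, PC=4), enter IRQ1 at PC=0 (depth now 1) [depth=1]
Event 11 (EXEC): [IRQ1] PC=0: DEC 3 -> ACC=3 [depth=1]
Event 12 (EXEC): [IRQ1] PC=1: INC 2 -> ACC=5 [depth=1]
Event 13 (EXEC): [IRQ1] PC=2: INC 3 -> ACC=8 [depth=1]
Event 14 (EXEC): [IRQ1] PC=3: IRET -> resume MAIN at PC=4 (depth now 0) [depth=0]
Event 15 (EXEC): [MAIN] PC=4: NOP [depth=0]
Event 16 (EXEC): [MAIN] PC=5: HALT [depth=0]
Max depth observed: 1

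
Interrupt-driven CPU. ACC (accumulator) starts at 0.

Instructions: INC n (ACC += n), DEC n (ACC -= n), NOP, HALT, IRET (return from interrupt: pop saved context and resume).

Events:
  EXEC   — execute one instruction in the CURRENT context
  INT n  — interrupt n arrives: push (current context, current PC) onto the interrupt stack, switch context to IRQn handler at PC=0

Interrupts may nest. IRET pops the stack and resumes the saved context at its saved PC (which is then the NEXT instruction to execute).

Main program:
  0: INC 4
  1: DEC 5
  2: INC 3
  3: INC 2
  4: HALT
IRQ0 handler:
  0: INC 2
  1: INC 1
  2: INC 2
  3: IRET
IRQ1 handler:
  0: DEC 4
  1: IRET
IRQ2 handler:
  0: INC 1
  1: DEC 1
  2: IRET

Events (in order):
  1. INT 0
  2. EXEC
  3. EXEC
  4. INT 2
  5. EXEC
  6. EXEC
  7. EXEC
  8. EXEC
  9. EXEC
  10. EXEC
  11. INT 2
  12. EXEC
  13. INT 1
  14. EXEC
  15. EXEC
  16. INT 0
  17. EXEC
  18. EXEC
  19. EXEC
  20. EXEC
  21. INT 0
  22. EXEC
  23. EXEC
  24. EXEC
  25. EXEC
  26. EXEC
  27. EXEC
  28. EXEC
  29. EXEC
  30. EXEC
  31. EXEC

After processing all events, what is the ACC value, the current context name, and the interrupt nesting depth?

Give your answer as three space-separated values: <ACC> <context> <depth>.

Answer: 15 MAIN 0

Derivation:
Event 1 (INT 0): INT 0 arrives: push (MAIN, PC=0), enter IRQ0 at PC=0 (depth now 1)
Event 2 (EXEC): [IRQ0] PC=0: INC 2 -> ACC=2
Event 3 (EXEC): [IRQ0] PC=1: INC 1 -> ACC=3
Event 4 (INT 2): INT 2 arrives: push (IRQ0, PC=2), enter IRQ2 at PC=0 (depth now 2)
Event 5 (EXEC): [IRQ2] PC=0: INC 1 -> ACC=4
Event 6 (EXEC): [IRQ2] PC=1: DEC 1 -> ACC=3
Event 7 (EXEC): [IRQ2] PC=2: IRET -> resume IRQ0 at PC=2 (depth now 1)
Event 8 (EXEC): [IRQ0] PC=2: INC 2 -> ACC=5
Event 9 (EXEC): [IRQ0] PC=3: IRET -> resume MAIN at PC=0 (depth now 0)
Event 10 (EXEC): [MAIN] PC=0: INC 4 -> ACC=9
Event 11 (INT 2): INT 2 arrives: push (MAIN, PC=1), enter IRQ2 at PC=0 (depth now 1)
Event 12 (EXEC): [IRQ2] PC=0: INC 1 -> ACC=10
Event 13 (INT 1): INT 1 arrives: push (IRQ2, PC=1), enter IRQ1 at PC=0 (depth now 2)
Event 14 (EXEC): [IRQ1] PC=0: DEC 4 -> ACC=6
Event 15 (EXEC): [IRQ1] PC=1: IRET -> resume IRQ2 at PC=1 (depth now 1)
Event 16 (INT 0): INT 0 arrives: push (IRQ2, PC=1), enter IRQ0 at PC=0 (depth now 2)
Event 17 (EXEC): [IRQ0] PC=0: INC 2 -> ACC=8
Event 18 (EXEC): [IRQ0] PC=1: INC 1 -> ACC=9
Event 19 (EXEC): [IRQ0] PC=2: INC 2 -> ACC=11
Event 20 (EXEC): [IRQ0] PC=3: IRET -> resume IRQ2 at PC=1 (depth now 1)
Event 21 (INT 0): INT 0 arrives: push (IRQ2, PC=1), enter IRQ0 at PC=0 (depth now 2)
Event 22 (EXEC): [IRQ0] PC=0: INC 2 -> ACC=13
Event 23 (EXEC): [IRQ0] PC=1: INC 1 -> ACC=14
Event 24 (EXEC): [IRQ0] PC=2: INC 2 -> ACC=16
Event 25 (EXEC): [IRQ0] PC=3: IRET -> resume IRQ2 at PC=1 (depth now 1)
Event 26 (EXEC): [IRQ2] PC=1: DEC 1 -> ACC=15
Event 27 (EXEC): [IRQ2] PC=2: IRET -> resume MAIN at PC=1 (depth now 0)
Event 28 (EXEC): [MAIN] PC=1: DEC 5 -> ACC=10
Event 29 (EXEC): [MAIN] PC=2: INC 3 -> ACC=13
Event 30 (EXEC): [MAIN] PC=3: INC 2 -> ACC=15
Event 31 (EXEC): [MAIN] PC=4: HALT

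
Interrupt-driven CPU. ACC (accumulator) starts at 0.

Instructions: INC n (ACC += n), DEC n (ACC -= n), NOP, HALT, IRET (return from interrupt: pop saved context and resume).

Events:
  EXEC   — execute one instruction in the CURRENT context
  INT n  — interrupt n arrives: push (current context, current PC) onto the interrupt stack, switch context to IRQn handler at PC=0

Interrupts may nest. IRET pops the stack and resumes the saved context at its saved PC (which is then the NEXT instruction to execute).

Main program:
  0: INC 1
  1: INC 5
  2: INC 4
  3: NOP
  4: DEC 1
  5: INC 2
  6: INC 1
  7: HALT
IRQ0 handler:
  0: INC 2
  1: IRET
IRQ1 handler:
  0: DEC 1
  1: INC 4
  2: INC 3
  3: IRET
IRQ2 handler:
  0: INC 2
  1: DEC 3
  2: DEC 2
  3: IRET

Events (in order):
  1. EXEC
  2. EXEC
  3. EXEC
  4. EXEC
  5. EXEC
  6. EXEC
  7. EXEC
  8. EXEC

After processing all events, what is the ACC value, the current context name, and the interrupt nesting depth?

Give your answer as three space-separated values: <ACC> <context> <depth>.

Event 1 (EXEC): [MAIN] PC=0: INC 1 -> ACC=1
Event 2 (EXEC): [MAIN] PC=1: INC 5 -> ACC=6
Event 3 (EXEC): [MAIN] PC=2: INC 4 -> ACC=10
Event 4 (EXEC): [MAIN] PC=3: NOP
Event 5 (EXEC): [MAIN] PC=4: DEC 1 -> ACC=9
Event 6 (EXEC): [MAIN] PC=5: INC 2 -> ACC=11
Event 7 (EXEC): [MAIN] PC=6: INC 1 -> ACC=12
Event 8 (EXEC): [MAIN] PC=7: HALT

Answer: 12 MAIN 0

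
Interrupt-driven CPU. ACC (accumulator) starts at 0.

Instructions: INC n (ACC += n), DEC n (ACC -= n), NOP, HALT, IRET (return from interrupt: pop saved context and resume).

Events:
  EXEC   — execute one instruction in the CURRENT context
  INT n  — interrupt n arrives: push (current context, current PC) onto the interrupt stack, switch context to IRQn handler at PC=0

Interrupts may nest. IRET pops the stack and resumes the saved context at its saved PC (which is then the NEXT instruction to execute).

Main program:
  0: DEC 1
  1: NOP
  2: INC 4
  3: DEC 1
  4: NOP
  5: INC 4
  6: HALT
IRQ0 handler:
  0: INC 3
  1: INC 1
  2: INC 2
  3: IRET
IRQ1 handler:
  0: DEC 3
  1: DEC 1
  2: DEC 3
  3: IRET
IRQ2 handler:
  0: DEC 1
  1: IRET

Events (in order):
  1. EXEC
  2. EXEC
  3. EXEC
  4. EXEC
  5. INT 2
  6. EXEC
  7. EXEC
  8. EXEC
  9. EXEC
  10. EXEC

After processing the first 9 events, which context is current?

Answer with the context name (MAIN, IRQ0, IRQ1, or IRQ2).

Event 1 (EXEC): [MAIN] PC=0: DEC 1 -> ACC=-1
Event 2 (EXEC): [MAIN] PC=1: NOP
Event 3 (EXEC): [MAIN] PC=2: INC 4 -> ACC=3
Event 4 (EXEC): [MAIN] PC=3: DEC 1 -> ACC=2
Event 5 (INT 2): INT 2 arrives: push (MAIN, PC=4), enter IRQ2 at PC=0 (depth now 1)
Event 6 (EXEC): [IRQ2] PC=0: DEC 1 -> ACC=1
Event 7 (EXEC): [IRQ2] PC=1: IRET -> resume MAIN at PC=4 (depth now 0)
Event 8 (EXEC): [MAIN] PC=4: NOP
Event 9 (EXEC): [MAIN] PC=5: INC 4 -> ACC=5

Answer: MAIN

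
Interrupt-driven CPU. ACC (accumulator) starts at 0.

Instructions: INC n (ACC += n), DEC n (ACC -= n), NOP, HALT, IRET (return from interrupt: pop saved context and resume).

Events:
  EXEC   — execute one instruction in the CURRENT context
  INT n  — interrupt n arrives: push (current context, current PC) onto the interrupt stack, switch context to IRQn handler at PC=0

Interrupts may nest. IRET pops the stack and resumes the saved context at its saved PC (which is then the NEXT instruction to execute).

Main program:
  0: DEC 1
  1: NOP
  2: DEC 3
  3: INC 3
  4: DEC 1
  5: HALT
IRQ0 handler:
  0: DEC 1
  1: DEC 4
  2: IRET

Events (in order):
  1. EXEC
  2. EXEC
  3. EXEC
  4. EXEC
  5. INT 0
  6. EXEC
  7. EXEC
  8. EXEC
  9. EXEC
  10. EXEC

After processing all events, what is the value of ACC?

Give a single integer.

Answer: -7

Derivation:
Event 1 (EXEC): [MAIN] PC=0: DEC 1 -> ACC=-1
Event 2 (EXEC): [MAIN] PC=1: NOP
Event 3 (EXEC): [MAIN] PC=2: DEC 3 -> ACC=-4
Event 4 (EXEC): [MAIN] PC=3: INC 3 -> ACC=-1
Event 5 (INT 0): INT 0 arrives: push (MAIN, PC=4), enter IRQ0 at PC=0 (depth now 1)
Event 6 (EXEC): [IRQ0] PC=0: DEC 1 -> ACC=-2
Event 7 (EXEC): [IRQ0] PC=1: DEC 4 -> ACC=-6
Event 8 (EXEC): [IRQ0] PC=2: IRET -> resume MAIN at PC=4 (depth now 0)
Event 9 (EXEC): [MAIN] PC=4: DEC 1 -> ACC=-7
Event 10 (EXEC): [MAIN] PC=5: HALT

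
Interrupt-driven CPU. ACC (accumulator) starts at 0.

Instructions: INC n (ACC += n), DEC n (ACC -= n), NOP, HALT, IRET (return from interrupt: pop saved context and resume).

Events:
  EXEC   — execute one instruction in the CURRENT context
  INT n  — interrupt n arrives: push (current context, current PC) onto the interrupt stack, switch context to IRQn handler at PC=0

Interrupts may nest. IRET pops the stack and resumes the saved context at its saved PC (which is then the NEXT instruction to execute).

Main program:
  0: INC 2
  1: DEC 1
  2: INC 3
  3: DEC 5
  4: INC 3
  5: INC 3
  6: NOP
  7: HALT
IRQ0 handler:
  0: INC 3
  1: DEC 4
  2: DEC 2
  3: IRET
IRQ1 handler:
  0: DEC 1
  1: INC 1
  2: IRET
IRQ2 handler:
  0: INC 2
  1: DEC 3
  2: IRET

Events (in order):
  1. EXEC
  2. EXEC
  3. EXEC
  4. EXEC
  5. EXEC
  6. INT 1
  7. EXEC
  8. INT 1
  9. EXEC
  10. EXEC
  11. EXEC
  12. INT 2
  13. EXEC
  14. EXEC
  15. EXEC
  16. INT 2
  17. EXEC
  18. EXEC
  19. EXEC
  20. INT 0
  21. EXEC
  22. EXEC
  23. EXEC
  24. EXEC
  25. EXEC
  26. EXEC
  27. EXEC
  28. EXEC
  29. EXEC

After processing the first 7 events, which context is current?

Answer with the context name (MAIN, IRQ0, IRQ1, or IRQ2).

Answer: IRQ1

Derivation:
Event 1 (EXEC): [MAIN] PC=0: INC 2 -> ACC=2
Event 2 (EXEC): [MAIN] PC=1: DEC 1 -> ACC=1
Event 3 (EXEC): [MAIN] PC=2: INC 3 -> ACC=4
Event 4 (EXEC): [MAIN] PC=3: DEC 5 -> ACC=-1
Event 5 (EXEC): [MAIN] PC=4: INC 3 -> ACC=2
Event 6 (INT 1): INT 1 arrives: push (MAIN, PC=5), enter IRQ1 at PC=0 (depth now 1)
Event 7 (EXEC): [IRQ1] PC=0: DEC 1 -> ACC=1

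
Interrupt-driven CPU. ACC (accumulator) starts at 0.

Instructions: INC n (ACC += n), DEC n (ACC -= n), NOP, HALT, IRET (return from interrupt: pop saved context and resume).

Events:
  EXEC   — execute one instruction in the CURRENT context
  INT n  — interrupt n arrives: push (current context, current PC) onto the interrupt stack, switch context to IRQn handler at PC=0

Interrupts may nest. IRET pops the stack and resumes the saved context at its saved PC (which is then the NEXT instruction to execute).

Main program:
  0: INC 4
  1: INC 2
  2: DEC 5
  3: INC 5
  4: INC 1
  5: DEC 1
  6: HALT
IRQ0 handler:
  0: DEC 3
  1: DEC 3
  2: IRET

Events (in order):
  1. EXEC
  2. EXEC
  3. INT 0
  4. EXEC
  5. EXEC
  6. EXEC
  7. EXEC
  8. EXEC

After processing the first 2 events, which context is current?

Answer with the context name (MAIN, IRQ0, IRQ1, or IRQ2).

Answer: MAIN

Derivation:
Event 1 (EXEC): [MAIN] PC=0: INC 4 -> ACC=4
Event 2 (EXEC): [MAIN] PC=1: INC 2 -> ACC=6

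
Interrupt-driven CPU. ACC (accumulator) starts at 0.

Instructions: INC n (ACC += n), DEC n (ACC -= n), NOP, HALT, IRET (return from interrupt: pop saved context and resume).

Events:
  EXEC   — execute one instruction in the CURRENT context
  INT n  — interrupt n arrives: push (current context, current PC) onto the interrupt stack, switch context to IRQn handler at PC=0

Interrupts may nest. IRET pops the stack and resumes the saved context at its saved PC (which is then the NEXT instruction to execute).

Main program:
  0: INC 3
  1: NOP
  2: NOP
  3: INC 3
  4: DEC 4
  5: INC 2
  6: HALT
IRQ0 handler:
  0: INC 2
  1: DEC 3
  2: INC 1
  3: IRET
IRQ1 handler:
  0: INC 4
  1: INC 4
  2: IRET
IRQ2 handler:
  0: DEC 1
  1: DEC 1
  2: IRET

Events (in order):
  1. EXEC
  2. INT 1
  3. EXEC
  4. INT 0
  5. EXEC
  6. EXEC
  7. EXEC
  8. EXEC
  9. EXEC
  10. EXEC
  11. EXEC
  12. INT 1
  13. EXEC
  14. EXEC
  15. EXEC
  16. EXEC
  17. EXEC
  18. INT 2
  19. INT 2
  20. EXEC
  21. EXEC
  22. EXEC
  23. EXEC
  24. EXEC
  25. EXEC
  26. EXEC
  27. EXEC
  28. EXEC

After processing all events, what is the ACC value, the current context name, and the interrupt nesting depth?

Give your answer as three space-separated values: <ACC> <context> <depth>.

Answer: 16 MAIN 0

Derivation:
Event 1 (EXEC): [MAIN] PC=0: INC 3 -> ACC=3
Event 2 (INT 1): INT 1 arrives: push (MAIN, PC=1), enter IRQ1 at PC=0 (depth now 1)
Event 3 (EXEC): [IRQ1] PC=0: INC 4 -> ACC=7
Event 4 (INT 0): INT 0 arrives: push (IRQ1, PC=1), enter IRQ0 at PC=0 (depth now 2)
Event 5 (EXEC): [IRQ0] PC=0: INC 2 -> ACC=9
Event 6 (EXEC): [IRQ0] PC=1: DEC 3 -> ACC=6
Event 7 (EXEC): [IRQ0] PC=2: INC 1 -> ACC=7
Event 8 (EXEC): [IRQ0] PC=3: IRET -> resume IRQ1 at PC=1 (depth now 1)
Event 9 (EXEC): [IRQ1] PC=1: INC 4 -> ACC=11
Event 10 (EXEC): [IRQ1] PC=2: IRET -> resume MAIN at PC=1 (depth now 0)
Event 11 (EXEC): [MAIN] PC=1: NOP
Event 12 (INT 1): INT 1 arrives: push (MAIN, PC=2), enter IRQ1 at PC=0 (depth now 1)
Event 13 (EXEC): [IRQ1] PC=0: INC 4 -> ACC=15
Event 14 (EXEC): [IRQ1] PC=1: INC 4 -> ACC=19
Event 15 (EXEC): [IRQ1] PC=2: IRET -> resume MAIN at PC=2 (depth now 0)
Event 16 (EXEC): [MAIN] PC=2: NOP
Event 17 (EXEC): [MAIN] PC=3: INC 3 -> ACC=22
Event 18 (INT 2): INT 2 arrives: push (MAIN, PC=4), enter IRQ2 at PC=0 (depth now 1)
Event 19 (INT 2): INT 2 arrives: push (IRQ2, PC=0), enter IRQ2 at PC=0 (depth now 2)
Event 20 (EXEC): [IRQ2] PC=0: DEC 1 -> ACC=21
Event 21 (EXEC): [IRQ2] PC=1: DEC 1 -> ACC=20
Event 22 (EXEC): [IRQ2] PC=2: IRET -> resume IRQ2 at PC=0 (depth now 1)
Event 23 (EXEC): [IRQ2] PC=0: DEC 1 -> ACC=19
Event 24 (EXEC): [IRQ2] PC=1: DEC 1 -> ACC=18
Event 25 (EXEC): [IRQ2] PC=2: IRET -> resume MAIN at PC=4 (depth now 0)
Event 26 (EXEC): [MAIN] PC=4: DEC 4 -> ACC=14
Event 27 (EXEC): [MAIN] PC=5: INC 2 -> ACC=16
Event 28 (EXEC): [MAIN] PC=6: HALT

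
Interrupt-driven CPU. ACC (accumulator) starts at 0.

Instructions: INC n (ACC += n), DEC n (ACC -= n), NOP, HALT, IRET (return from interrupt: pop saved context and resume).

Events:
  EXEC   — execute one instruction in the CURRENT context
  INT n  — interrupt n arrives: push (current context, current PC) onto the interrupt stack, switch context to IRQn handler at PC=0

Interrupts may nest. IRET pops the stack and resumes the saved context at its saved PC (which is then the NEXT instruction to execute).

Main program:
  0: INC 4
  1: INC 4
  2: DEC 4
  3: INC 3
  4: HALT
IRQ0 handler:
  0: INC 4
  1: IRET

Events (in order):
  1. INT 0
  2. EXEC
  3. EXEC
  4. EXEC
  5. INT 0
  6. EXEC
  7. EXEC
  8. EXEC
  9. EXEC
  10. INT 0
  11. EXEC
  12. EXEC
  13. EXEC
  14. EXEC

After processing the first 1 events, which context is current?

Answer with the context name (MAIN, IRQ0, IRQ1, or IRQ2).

Answer: IRQ0

Derivation:
Event 1 (INT 0): INT 0 arrives: push (MAIN, PC=0), enter IRQ0 at PC=0 (depth now 1)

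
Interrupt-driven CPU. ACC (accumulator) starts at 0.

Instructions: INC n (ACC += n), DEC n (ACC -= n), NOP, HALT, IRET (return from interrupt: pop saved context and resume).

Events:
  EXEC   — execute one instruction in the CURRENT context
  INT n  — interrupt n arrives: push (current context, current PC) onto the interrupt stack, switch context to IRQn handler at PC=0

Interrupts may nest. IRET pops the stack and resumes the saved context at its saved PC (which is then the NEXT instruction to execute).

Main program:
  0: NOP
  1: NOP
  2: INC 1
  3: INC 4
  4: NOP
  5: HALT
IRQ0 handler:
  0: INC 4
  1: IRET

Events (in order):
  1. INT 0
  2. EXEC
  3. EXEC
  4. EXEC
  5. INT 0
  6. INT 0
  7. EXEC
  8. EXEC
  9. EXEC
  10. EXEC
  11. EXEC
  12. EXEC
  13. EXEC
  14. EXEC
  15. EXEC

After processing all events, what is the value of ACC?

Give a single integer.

Event 1 (INT 0): INT 0 arrives: push (MAIN, PC=0), enter IRQ0 at PC=0 (depth now 1)
Event 2 (EXEC): [IRQ0] PC=0: INC 4 -> ACC=4
Event 3 (EXEC): [IRQ0] PC=1: IRET -> resume MAIN at PC=0 (depth now 0)
Event 4 (EXEC): [MAIN] PC=0: NOP
Event 5 (INT 0): INT 0 arrives: push (MAIN, PC=1), enter IRQ0 at PC=0 (depth now 1)
Event 6 (INT 0): INT 0 arrives: push (IRQ0, PC=0), enter IRQ0 at PC=0 (depth now 2)
Event 7 (EXEC): [IRQ0] PC=0: INC 4 -> ACC=8
Event 8 (EXEC): [IRQ0] PC=1: IRET -> resume IRQ0 at PC=0 (depth now 1)
Event 9 (EXEC): [IRQ0] PC=0: INC 4 -> ACC=12
Event 10 (EXEC): [IRQ0] PC=1: IRET -> resume MAIN at PC=1 (depth now 0)
Event 11 (EXEC): [MAIN] PC=1: NOP
Event 12 (EXEC): [MAIN] PC=2: INC 1 -> ACC=13
Event 13 (EXEC): [MAIN] PC=3: INC 4 -> ACC=17
Event 14 (EXEC): [MAIN] PC=4: NOP
Event 15 (EXEC): [MAIN] PC=5: HALT

Answer: 17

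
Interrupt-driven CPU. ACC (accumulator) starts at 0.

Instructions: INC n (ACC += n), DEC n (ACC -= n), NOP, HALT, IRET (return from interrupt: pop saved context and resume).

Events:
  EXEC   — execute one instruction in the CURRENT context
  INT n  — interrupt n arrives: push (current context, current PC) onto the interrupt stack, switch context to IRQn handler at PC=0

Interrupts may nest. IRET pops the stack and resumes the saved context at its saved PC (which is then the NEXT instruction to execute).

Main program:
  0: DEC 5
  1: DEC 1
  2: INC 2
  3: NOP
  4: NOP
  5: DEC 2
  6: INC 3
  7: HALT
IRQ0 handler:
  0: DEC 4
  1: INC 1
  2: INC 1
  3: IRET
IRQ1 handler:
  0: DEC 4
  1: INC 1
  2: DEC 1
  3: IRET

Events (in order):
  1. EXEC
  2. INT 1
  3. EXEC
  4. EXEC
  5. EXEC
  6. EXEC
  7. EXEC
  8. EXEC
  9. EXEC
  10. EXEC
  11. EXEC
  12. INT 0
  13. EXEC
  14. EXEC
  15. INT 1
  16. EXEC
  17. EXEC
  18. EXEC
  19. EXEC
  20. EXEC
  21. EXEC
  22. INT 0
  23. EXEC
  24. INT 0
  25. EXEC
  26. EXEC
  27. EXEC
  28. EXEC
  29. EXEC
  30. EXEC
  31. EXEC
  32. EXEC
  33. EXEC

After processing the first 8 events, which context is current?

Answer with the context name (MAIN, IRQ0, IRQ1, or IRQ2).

Answer: MAIN

Derivation:
Event 1 (EXEC): [MAIN] PC=0: DEC 5 -> ACC=-5
Event 2 (INT 1): INT 1 arrives: push (MAIN, PC=1), enter IRQ1 at PC=0 (depth now 1)
Event 3 (EXEC): [IRQ1] PC=0: DEC 4 -> ACC=-9
Event 4 (EXEC): [IRQ1] PC=1: INC 1 -> ACC=-8
Event 5 (EXEC): [IRQ1] PC=2: DEC 1 -> ACC=-9
Event 6 (EXEC): [IRQ1] PC=3: IRET -> resume MAIN at PC=1 (depth now 0)
Event 7 (EXEC): [MAIN] PC=1: DEC 1 -> ACC=-10
Event 8 (EXEC): [MAIN] PC=2: INC 2 -> ACC=-8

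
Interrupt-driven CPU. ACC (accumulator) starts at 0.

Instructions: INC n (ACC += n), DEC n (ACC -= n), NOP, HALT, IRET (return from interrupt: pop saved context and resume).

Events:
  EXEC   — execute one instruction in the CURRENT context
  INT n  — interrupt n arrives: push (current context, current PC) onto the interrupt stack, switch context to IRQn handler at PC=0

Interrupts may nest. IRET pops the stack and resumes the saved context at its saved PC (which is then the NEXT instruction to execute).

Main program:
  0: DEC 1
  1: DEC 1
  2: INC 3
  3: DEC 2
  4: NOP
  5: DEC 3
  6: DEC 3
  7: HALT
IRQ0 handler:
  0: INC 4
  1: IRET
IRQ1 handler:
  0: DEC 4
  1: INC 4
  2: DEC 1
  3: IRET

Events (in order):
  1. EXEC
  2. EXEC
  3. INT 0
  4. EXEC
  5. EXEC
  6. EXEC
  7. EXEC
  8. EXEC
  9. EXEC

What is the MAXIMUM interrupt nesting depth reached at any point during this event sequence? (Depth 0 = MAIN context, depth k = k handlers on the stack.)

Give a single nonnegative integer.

Answer: 1

Derivation:
Event 1 (EXEC): [MAIN] PC=0: DEC 1 -> ACC=-1 [depth=0]
Event 2 (EXEC): [MAIN] PC=1: DEC 1 -> ACC=-2 [depth=0]
Event 3 (INT 0): INT 0 arrives: push (MAIN, PC=2), enter IRQ0 at PC=0 (depth now 1) [depth=1]
Event 4 (EXEC): [IRQ0] PC=0: INC 4 -> ACC=2 [depth=1]
Event 5 (EXEC): [IRQ0] PC=1: IRET -> resume MAIN at PC=2 (depth now 0) [depth=0]
Event 6 (EXEC): [MAIN] PC=2: INC 3 -> ACC=5 [depth=0]
Event 7 (EXEC): [MAIN] PC=3: DEC 2 -> ACC=3 [depth=0]
Event 8 (EXEC): [MAIN] PC=4: NOP [depth=0]
Event 9 (EXEC): [MAIN] PC=5: DEC 3 -> ACC=0 [depth=0]
Max depth observed: 1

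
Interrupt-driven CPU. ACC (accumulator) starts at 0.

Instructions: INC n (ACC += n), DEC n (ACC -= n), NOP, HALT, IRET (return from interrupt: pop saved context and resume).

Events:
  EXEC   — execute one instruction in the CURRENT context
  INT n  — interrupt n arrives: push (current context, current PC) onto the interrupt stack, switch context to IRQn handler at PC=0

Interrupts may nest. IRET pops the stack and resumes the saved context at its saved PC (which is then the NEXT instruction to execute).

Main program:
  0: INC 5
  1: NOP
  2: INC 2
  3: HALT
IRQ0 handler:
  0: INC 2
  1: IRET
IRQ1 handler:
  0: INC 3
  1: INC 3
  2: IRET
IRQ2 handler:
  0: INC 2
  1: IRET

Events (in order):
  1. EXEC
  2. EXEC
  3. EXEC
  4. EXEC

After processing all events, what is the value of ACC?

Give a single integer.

Answer: 7

Derivation:
Event 1 (EXEC): [MAIN] PC=0: INC 5 -> ACC=5
Event 2 (EXEC): [MAIN] PC=1: NOP
Event 3 (EXEC): [MAIN] PC=2: INC 2 -> ACC=7
Event 4 (EXEC): [MAIN] PC=3: HALT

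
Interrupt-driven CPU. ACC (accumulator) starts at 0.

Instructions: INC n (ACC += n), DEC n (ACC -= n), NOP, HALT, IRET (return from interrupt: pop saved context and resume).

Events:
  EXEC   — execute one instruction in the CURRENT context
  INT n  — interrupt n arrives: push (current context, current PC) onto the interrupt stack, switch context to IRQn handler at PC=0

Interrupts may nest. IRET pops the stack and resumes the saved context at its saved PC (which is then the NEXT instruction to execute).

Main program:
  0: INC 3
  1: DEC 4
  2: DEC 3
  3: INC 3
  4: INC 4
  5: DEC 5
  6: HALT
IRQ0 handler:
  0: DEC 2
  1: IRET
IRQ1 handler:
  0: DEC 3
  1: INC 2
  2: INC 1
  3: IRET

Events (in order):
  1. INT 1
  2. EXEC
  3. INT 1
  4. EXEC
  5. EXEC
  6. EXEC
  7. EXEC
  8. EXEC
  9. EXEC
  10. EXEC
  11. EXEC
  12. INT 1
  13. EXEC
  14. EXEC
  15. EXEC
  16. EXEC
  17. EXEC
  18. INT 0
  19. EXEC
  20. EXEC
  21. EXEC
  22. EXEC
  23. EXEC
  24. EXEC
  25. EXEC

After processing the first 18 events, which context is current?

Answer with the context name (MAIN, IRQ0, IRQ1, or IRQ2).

Event 1 (INT 1): INT 1 arrives: push (MAIN, PC=0), enter IRQ1 at PC=0 (depth now 1)
Event 2 (EXEC): [IRQ1] PC=0: DEC 3 -> ACC=-3
Event 3 (INT 1): INT 1 arrives: push (IRQ1, PC=1), enter IRQ1 at PC=0 (depth now 2)
Event 4 (EXEC): [IRQ1] PC=0: DEC 3 -> ACC=-6
Event 5 (EXEC): [IRQ1] PC=1: INC 2 -> ACC=-4
Event 6 (EXEC): [IRQ1] PC=2: INC 1 -> ACC=-3
Event 7 (EXEC): [IRQ1] PC=3: IRET -> resume IRQ1 at PC=1 (depth now 1)
Event 8 (EXEC): [IRQ1] PC=1: INC 2 -> ACC=-1
Event 9 (EXEC): [IRQ1] PC=2: INC 1 -> ACC=0
Event 10 (EXEC): [IRQ1] PC=3: IRET -> resume MAIN at PC=0 (depth now 0)
Event 11 (EXEC): [MAIN] PC=0: INC 3 -> ACC=3
Event 12 (INT 1): INT 1 arrives: push (MAIN, PC=1), enter IRQ1 at PC=0 (depth now 1)
Event 13 (EXEC): [IRQ1] PC=0: DEC 3 -> ACC=0
Event 14 (EXEC): [IRQ1] PC=1: INC 2 -> ACC=2
Event 15 (EXEC): [IRQ1] PC=2: INC 1 -> ACC=3
Event 16 (EXEC): [IRQ1] PC=3: IRET -> resume MAIN at PC=1 (depth now 0)
Event 17 (EXEC): [MAIN] PC=1: DEC 4 -> ACC=-1
Event 18 (INT 0): INT 0 arrives: push (MAIN, PC=2), enter IRQ0 at PC=0 (depth now 1)

Answer: IRQ0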